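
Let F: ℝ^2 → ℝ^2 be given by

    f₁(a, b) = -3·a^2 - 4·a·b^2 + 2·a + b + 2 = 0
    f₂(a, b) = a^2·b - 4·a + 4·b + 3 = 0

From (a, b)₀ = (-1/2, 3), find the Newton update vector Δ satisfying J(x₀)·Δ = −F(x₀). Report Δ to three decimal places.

At (-1/2, 3): F = (21.250, 17.750).
Jacobian J = [[-6·a - 4·b^2 + 2, -8·a·b + 1], [2·a·b - 4, a^2 + 4]].
At the point, J = [[-31.000, 13.000], [-7.000, 4.250]] (det J = -40.750).
Solving J·Δ = −F gives Δ = (-3.446, -9.853).

(-3.446, -9.853)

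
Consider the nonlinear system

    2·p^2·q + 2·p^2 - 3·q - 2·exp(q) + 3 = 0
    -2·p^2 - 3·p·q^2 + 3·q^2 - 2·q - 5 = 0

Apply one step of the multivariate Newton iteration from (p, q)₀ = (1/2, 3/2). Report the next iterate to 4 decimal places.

(-0.4314, 0.2900)

At (1/2, 3/2): F = (-9.213378, -5.1250).
Jacobian J = [[4·p·q + 4·p, 2·p^2 - 2·exp(q) - 3], [-4·p - 3·q^2, -6·p·q + 6·q - 2]].
At the point, J = [[5.0000, -11.463378], [-8.7500, 2.5000]] (det J = -87.804559).
Solving J·Δ = −F gives Δ = (-0.9314, -1.2100).
Then the next iterate is (p, q)₁ = (-0.4314, 0.2900).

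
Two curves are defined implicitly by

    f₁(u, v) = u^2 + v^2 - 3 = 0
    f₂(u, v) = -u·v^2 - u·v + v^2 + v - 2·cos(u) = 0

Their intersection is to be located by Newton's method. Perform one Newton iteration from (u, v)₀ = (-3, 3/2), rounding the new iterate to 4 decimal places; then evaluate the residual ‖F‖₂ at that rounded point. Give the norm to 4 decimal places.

At (-3, 3/2): F = (8.2500, 16.979985).
Jacobian J = [[2·u, 2·v], [-v^2 - v + 2·sin(u), -2·u·v - u + 2·v + 1]].
At the point, J = [[-6.0000, 3.0000], [-4.032240, 16.0000]] (det J = -83.903280).
Solving J·Δ = −F gives Δ = (0.9661, -0.8178).
Then the next iterate is (u, v)₁ = (-2.0339, 0.6822).
Re-evaluating at (-2.0339, 0.6822): F = (1.602146, 4.375148), so ‖F‖₂ = 4.6593.

4.6593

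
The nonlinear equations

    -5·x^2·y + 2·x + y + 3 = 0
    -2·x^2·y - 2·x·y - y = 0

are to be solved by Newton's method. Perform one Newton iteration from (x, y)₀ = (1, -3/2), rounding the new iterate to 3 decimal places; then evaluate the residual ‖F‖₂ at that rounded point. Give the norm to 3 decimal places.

At (1, -3/2): F = (11.000, 7.500).
Jacobian J = [[-10·x·y + 2, -5·x^2 + 1], [-4·x·y - 2·y, -2·x^2 - 2·x - 1]].
At the point, J = [[17.000, -4.000], [9.000, -5.000]] (det J = -49.000).
Solving J·Δ = −F gives Δ = (-0.510, 0.582).
Then the next iterate is (x, y)₁ = (0.490, -0.918).
Re-evaluating at (0.490, -0.918): F = (4.16406, 2.25846), so ‖F‖₂ = 4.737.

4.737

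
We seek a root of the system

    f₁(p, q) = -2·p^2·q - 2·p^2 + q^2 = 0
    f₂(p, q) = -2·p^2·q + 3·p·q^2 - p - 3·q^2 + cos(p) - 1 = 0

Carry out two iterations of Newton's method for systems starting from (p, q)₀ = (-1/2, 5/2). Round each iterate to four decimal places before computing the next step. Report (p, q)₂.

(-0.2996, 0.7393)

At (-1/2, 5/2): F = (4.5000, -28.997417).
Jacobian J = [[-4·p·q - 4·p, -2·p^2 + 2·q], [-4·p·q + 3·q^2 - sin(p) - 1, -2·p^2 + 6·p·q - 6·q]].
At the point, J = [[7.0000, 4.5000], [23.229426, -23.0000]] (det J = -265.532415).
Solving J·Δ = −F gives Δ = (0.1016, -1.1581).
Then the next iterate is (p, q)₁ = (-0.3984, 1.3419).
Round to (-0.3984, 1.3419) and repeat: F = (1.057271, -7.660175), J = [[3.732052, 2.366355], [6.928483, -11.576523]].
Δ = (0.0988, -0.6026), so (p, q)₂ = (-0.2996, 0.7393).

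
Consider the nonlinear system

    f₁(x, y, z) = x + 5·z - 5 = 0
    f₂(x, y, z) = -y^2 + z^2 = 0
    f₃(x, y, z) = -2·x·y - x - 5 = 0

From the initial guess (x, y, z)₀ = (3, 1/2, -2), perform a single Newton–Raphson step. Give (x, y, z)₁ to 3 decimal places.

(6.544, -2.515, -0.309)

At (3, 1/2, -2): F = (-12.000, 3.750, -11.000).
Jacobian J = [[1, 0, 5], [0, -2·y, 2·z], [-2·y - 1, -2·x, 0]].
At the point, J = [[1.000, 0.000, 5.000], [0.000, -1.000, -4.000], [-2.000, -6.000, 0.000]] (det J = -34.000).
Solving J·Δ = −F gives Δ = (3.544, -3.015, 1.691).
Then the next iterate is (x, y, z)₁ = (6.544, -2.515, -0.309).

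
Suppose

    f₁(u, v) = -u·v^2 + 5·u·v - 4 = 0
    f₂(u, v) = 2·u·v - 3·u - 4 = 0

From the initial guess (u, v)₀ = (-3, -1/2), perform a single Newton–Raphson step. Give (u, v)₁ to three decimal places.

(-0.865, -0.590)

At (-3, -1/2): F = (4.250, 8.000).
Jacobian J = [[-v^2 + 5·v, -2·u·v + 5·u], [2·v - 3, 2·u]].
At the point, J = [[-2.750, -18.000], [-4.000, -6.000]] (det J = -55.500).
Solving J·Δ = −F gives Δ = (2.135, -0.090).
Then the next iterate is (u, v)₁ = (-0.865, -0.590).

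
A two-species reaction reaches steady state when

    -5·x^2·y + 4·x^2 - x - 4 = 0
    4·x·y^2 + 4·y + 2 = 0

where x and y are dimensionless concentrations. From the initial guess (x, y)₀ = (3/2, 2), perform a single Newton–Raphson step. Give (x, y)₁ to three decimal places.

(1.075, 1.028)

At (3/2, 2): F = (-19.000, 34.000).
Jacobian J = [[-10·x·y + 8·x - 1, -5·x^2], [4·y^2, 8·x·y + 4]].
At the point, J = [[-19.000, -11.250], [16.000, 28.000]] (det J = -352.000).
Solving J·Δ = −F gives Δ = (-0.425, -0.972).
Then the next iterate is (x, y)₁ = (1.075, 1.028).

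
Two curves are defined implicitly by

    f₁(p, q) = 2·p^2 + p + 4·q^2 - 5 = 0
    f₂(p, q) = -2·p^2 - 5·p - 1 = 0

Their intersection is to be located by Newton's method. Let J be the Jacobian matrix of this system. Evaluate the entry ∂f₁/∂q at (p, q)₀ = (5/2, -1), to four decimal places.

∂f₁/∂q = 8·q.
At (5/2, -1) this is -8.0000.

-8.0000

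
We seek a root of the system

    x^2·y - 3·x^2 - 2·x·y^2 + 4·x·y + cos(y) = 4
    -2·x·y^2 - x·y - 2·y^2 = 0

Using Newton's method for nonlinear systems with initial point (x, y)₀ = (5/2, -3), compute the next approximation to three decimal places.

At (5/2, -3): F = (-117.48999, -55.500).
Jacobian J = [[2·x·y - 6·x - 2·y^2 + 4·y, x^2 - 4·x·y + 4·x - sin(y)], [-2·y^2 - y, -4·x·y - x - 4·y]].
At the point, J = [[-60.000, 46.39112], [-15.000, 39.500]] (det J = -1674.13320).
Solving J·Δ = −F gives Δ = (-1.234, 0.936).
Then the next iterate is (x, y)₁ = (1.266, -2.064).

(1.266, -2.064)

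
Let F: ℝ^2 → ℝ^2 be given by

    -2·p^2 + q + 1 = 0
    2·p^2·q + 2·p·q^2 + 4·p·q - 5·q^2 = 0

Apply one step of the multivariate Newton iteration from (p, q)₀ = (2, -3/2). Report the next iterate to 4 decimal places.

At (2, -3/2): F = (-8.5000, -26.2500).
Jacobian J = [[-4·p, 1], [4·p·q + 2·q^2 + 4·q, 2·p^2 + 4·p·q + 4·p - 10·q]].
At the point, J = [[-8.0000, 1.0000], [-13.5000, 19.0000]] (det J = -138.5000).
Solving J·Δ = −F gives Δ = (-0.9765, 0.6877).
Then the next iterate is (p, q)₁ = (1.0235, -0.8123).

(1.0235, -0.8123)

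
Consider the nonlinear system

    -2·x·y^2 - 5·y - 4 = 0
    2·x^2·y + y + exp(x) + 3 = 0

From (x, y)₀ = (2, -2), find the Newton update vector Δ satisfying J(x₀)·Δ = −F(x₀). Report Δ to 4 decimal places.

(0.2764, 1.1101)

At (2, -2): F = (-10.0000, -7.610944).
Jacobian J = [[-2·y^2, -4·x·y - 5], [4·x·y + exp(x), 2·x^2 + 1]].
At the point, J = [[-8.0000, 11.0000], [-8.610944, 9.0000]] (det J = 22.720383).
Solving J·Δ = −F gives Δ = (0.2764, 1.1101).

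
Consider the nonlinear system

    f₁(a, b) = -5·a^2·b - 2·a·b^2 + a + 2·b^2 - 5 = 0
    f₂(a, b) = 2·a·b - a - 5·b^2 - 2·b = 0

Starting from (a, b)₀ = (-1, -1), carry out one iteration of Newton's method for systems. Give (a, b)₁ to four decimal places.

(-0.8286, -0.9143)

At (-1, -1): F = (3.0000, 0.0000).
Jacobian J = [[-10·a·b - 2·b^2 + 1, -5·a^2 - 4·a·b + 4·b], [2·b - 1, 2·a - 10·b - 2]].
At the point, J = [[-11.0000, -13.0000], [-3.0000, 6.0000]] (det J = -105.0000).
Solving J·Δ = −F gives Δ = (0.1714, 0.0857).
Then the next iterate is (a, b)₁ = (-0.8286, -0.9143).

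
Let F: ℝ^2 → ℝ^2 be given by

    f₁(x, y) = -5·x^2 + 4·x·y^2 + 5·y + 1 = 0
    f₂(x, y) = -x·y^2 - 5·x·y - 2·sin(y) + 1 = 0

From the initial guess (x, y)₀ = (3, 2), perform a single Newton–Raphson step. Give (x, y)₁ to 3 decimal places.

(1.283, 1.282)

At (3, 2): F = (14.000, -42.81859).
Jacobian J = [[-10·x + 4·y^2, 8·x·y + 5], [-y^2 - 5·y, -2·x·y - 5·x - 2·cos(y)]].
At the point, J = [[-14.000, 53.000], [-14.000, -26.16771]] (det J = 1108.34789).
Solving J·Δ = −F gives Δ = (-1.717, -0.718).
Then the next iterate is (x, y)₁ = (1.283, 1.282).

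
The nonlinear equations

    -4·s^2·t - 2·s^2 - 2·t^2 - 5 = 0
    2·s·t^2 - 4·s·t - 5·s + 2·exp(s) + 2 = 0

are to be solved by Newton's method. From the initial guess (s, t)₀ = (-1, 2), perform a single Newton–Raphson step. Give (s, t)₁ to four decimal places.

(0.4091, 2.4318)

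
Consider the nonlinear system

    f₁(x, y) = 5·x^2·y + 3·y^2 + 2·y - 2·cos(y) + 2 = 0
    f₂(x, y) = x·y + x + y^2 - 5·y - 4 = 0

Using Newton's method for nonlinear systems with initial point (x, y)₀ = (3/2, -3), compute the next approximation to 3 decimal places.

(1.095, -1.125)

At (3/2, -3): F = (-8.77002, 17.000).
Jacobian J = [[10·x·y, 5·x^2 + 6·y + 2·sin(y) + 2], [y + 1, x + 2·y - 5]].
At the point, J = [[-45.000, -5.03224], [-2.000, -9.500]] (det J = 417.43552).
Solving J·Δ = −F gives Δ = (-0.405, 1.875).
Then the next iterate is (x, y)₁ = (1.095, -1.125).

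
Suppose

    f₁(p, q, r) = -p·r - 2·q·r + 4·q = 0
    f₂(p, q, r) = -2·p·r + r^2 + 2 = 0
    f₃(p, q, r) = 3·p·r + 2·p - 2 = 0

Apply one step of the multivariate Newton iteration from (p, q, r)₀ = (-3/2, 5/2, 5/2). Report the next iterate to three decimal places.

At (-3/2, 5/2, 5/2): F = (1.250, 15.750, -16.250).
Jacobian J = [[-r, -2·r + 4, -p - 2·q], [-2·r, 0, -2·p + 2·r], [3·r + 2, 0, 3·p]].
At the point, J = [[-2.500, -1.000, -3.500], [-5.000, 0.000, 8.000], [9.500, 0.000, -4.500]] (det J = -53.500).
Solving J·Δ = −F gives Δ = (1.105, 2.960, -1.278).
Then the next iterate is (p, q, r)₁ = (-0.395, 5.460, 1.222).

(-0.395, 5.460, 1.222)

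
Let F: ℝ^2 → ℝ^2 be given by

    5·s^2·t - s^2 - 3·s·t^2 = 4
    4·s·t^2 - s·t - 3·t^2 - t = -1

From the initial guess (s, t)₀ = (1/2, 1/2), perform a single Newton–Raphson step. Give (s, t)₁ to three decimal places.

(6.214, 1.643)

At (1/2, 1/2): F = (-4.000, 0.000).
Jacobian J = [[10·s·t - 2·s - 3·t^2, 5·s^2 - 6·s·t], [4·t^2 - t, 8·s·t - s - 6·t - 1]].
At the point, J = [[0.750, -0.250], [0.500, -2.500]] (det J = -1.750).
Solving J·Δ = −F gives Δ = (5.714, 1.143).
Then the next iterate is (s, t)₁ = (6.214, 1.643).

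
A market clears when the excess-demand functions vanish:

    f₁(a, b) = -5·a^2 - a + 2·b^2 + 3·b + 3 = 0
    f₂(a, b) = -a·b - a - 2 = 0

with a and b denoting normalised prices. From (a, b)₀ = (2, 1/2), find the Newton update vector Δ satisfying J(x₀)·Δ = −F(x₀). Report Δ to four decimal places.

(-1.1919, -1.6061)

At (2, 1/2): F = (-17.0000, -5.0000).
Jacobian J = [[-10·a - 1, 4·b + 3], [-b - 1, -a]].
At the point, J = [[-21.0000, 5.0000], [-1.5000, -2.0000]] (det J = 49.5000).
Solving J·Δ = −F gives Δ = (-1.1919, -1.6061).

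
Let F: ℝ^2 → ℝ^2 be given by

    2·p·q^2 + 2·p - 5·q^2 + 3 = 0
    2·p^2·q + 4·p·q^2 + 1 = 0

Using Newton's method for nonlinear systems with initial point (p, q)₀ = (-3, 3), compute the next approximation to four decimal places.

At (-3, 3): F = (-102.0000, -53.0000).
Jacobian J = [[2·q^2 + 2, 4·p·q - 10·q], [4·p·q + 4·q^2, 2·p^2 + 8·p·q]].
At the point, J = [[20.0000, -66.0000], [0.0000, -54.0000]] (det J = -1080.0000).
Solving J·Δ = −F gives Δ = (1.8611, -0.9815).
Then the next iterate is (p, q)₁ = (-1.1389, 2.0185).

(-1.1389, 2.0185)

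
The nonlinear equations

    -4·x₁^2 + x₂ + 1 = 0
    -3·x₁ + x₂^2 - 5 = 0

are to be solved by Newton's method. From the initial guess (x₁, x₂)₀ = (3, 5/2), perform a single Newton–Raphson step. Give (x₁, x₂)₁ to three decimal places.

At (3, 5/2): F = (-32.500, -7.750).
Jacobian J = [[-8·x₁, 1], [-3, 2·x₂]].
At the point, J = [[-24.000, 1.000], [-3.000, 5.000]] (det J = -117.000).
Solving J·Δ = −F gives Δ = (-1.323, 0.756).
Then the next iterate is (x₁, x₂)₁ = (1.677, 3.256).

(1.677, 3.256)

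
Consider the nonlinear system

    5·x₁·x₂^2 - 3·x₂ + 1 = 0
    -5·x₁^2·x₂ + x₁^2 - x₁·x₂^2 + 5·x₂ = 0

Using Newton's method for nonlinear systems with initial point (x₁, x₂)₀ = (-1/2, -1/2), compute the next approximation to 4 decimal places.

(-2.9429, -2.8571)

At (-1/2, -1/2): F = (1.8750, -1.5000).
Jacobian J = [[5·x₂^2, 10·x₁·x₂ - 3], [-10·x₁·x₂ + 2·x₁ - x₂^2, -5·x₁^2 - 2·x₁·x₂ + 5]].
At the point, J = [[1.2500, -0.5000], [-3.7500, 3.2500]] (det J = 2.1875).
Solving J·Δ = −F gives Δ = (-2.4429, -2.3571).
Then the next iterate is (x₁, x₂)₁ = (-2.9429, -2.8571).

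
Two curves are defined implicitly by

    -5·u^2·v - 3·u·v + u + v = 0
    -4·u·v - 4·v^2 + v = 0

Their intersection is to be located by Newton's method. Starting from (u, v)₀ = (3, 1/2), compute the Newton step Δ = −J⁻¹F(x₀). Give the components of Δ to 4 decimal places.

At (3, 1/2): F = (-23.5000, -6.5000).
Jacobian J = [[-10·u·v - 3·v + 1, -5·u^2 - 3·u + 1], [-4·v, -4·u - 8·v + 1]].
At the point, J = [[-15.5000, -53.0000], [-2.0000, -15.0000]] (det J = 126.5000).
Solving J·Δ = −F gives Δ = (-0.0632, -0.4249).

(-0.0632, -0.4249)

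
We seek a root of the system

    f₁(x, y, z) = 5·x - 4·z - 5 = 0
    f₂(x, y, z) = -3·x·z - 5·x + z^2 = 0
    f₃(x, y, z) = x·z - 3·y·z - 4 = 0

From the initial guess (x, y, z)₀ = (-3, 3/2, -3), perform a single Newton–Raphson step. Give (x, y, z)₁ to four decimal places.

(-1.8387, -0.6254, -3.5484)

At (-3, 3/2, -3): F = (-8.0000, -3.0000, 18.5000).
Jacobian J = [[5, 0, -4], [-3·z - 5, 0, -3·x + 2·z], [z, -3·z, x - 3·y]].
At the point, J = [[5.0000, 0.0000, -4.0000], [4.0000, 0.0000, 3.0000], [-3.0000, 9.0000, -7.5000]] (det J = -279.0000).
Solving J·Δ = −F gives Δ = (1.1613, -2.1254, -0.5484).
Then the next iterate is (x, y, z)₁ = (-1.8387, -0.6254, -3.5484).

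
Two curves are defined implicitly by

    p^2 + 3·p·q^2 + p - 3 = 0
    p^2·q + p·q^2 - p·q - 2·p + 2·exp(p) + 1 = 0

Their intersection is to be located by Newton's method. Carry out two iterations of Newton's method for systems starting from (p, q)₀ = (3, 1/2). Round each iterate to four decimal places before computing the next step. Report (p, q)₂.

(1.3784, -0.8510)

At (3, 1/2): F = (11.2500, 38.921074).
Jacobian J = [[2·p + 3·q^2 + 1, 6·p·q], [2·p·q + q^2 - q + 2·exp(p) - 2, p^2 + 2·p·q - p]].
At the point, J = [[7.7500, 9.0000], [40.921074, 9.0000]] (det J = -298.539665).
Solving J·Δ = −F gives Δ = (-0.8342, -0.5317).
Then the next iterate is (p, q)₁ = (2.1658, -0.0317).
Round to (2.1658, -0.0317) and repeat: F = (3.863019, 14.033690), J = [[5.334615, -0.411935], [15.338546, 2.387578]].
Δ = (-0.7874, -0.8193), so (p, q)₂ = (1.3784, -0.8510).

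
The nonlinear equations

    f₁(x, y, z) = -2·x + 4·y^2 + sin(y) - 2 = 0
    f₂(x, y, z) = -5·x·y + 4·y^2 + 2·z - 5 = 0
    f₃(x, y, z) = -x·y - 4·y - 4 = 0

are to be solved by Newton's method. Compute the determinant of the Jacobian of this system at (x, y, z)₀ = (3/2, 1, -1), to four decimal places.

J = [[-2, 8·y + cos(y), 0], [-5·y, -5·x + 8·y, 2], [-y, -x - 4, 0]].
At the point, J = [[-2.0000, 8.540302, 0.0000], [-5.0000, 0.5000, 2.0000], [-1.0000, -5.5000, 0.0000]].
det J = -39.0806.

-39.0806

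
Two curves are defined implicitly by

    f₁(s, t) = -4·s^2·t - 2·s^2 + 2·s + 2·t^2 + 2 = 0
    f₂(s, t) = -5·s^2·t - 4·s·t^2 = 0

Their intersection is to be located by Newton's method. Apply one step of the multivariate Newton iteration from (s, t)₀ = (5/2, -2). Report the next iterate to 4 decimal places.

At (5/2, -2): F = (52.5000, 22.5000).
Jacobian J = [[-8·s·t - 4·s + 2, -4·s^2 + 4·t], [-10·s·t - 4·t^2, -5·s^2 - 8·s·t]].
At the point, J = [[32.0000, -33.0000], [34.0000, 8.7500]] (det J = 1402.0000).
Solving J·Δ = −F gives Δ = (-0.8573, 0.7596).
Then the next iterate is (s, t)₁ = (1.6427, -1.2404).

(1.6427, -1.2404)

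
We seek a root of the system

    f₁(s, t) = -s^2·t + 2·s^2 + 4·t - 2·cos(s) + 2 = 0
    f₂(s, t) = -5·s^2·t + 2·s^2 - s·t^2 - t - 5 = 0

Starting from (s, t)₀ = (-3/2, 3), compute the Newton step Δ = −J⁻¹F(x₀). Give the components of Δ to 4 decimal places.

(0.0688, -6.6729)

At (-3/2, 3): F = (11.608526, -23.7500).
Jacobian J = [[-2·s·t + 4·s + 2·sin(s), -s^2 + 4], [-10·s·t + 4·s - t^2, -5·s^2 - 2·s·t - 1]].
At the point, J = [[1.005010, 1.7500], [30.0000, -3.2500]] (det J = -55.766283).
Solving J·Δ = −F gives Δ = (0.0688, -6.6729).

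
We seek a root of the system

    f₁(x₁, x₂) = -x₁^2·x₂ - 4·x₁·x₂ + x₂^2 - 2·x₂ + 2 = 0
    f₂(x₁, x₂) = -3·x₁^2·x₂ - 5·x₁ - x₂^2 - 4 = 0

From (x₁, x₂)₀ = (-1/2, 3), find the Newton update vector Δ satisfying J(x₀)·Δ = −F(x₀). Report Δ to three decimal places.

(-0.109, -1.954)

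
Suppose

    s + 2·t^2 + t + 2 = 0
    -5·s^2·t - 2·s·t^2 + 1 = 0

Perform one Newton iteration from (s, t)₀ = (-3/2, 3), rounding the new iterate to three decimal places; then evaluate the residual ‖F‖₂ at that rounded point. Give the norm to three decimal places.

5.871

At (-3/2, 3): F = (21.500, -5.750).
Jacobian J = [[1, 4·t + 1], [-10·s·t - 2·t^2, -5·s^2 - 4·s·t]].
At the point, J = [[1.000, 13.000], [27.000, 6.750]] (det J = -344.250).
Solving J·Δ = −F gives Δ = (0.639, -1.703).
Then the next iterate is (s, t)₁ = (-0.861, 1.297).
Re-evaluating at (-0.861, 1.297): F = (5.80042, -0.91070), so ‖F‖₂ = 5.871.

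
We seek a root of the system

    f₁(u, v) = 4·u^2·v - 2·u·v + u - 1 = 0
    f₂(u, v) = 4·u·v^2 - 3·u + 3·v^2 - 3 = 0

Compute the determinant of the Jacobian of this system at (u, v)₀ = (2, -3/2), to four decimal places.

588.0000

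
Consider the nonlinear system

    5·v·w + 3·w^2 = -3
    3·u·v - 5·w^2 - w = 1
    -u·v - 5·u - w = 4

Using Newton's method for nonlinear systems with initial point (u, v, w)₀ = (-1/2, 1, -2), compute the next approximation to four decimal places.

(-0.5312, 0.7548, -0.9355)

At (-1/2, 1, -2): F = (5.0000, -20.5000, 1.0000).
Jacobian J = [[0, 5·w, 5·v + 6·w], [3·v, 3·u, -10·w - 1], [-v - 5, -u, -1]].
At the point, J = [[0.0000, -10.0000, -7.0000], [3.0000, -1.5000, 19.0000], [-6.0000, 0.5000, -1.0000]] (det J = 1162.5000).
Solving J·Δ = −F gives Δ = (-0.0312, -0.2452, 1.0645).
Then the next iterate is (u, v, w)₁ = (-0.5312, 0.7548, -0.9355).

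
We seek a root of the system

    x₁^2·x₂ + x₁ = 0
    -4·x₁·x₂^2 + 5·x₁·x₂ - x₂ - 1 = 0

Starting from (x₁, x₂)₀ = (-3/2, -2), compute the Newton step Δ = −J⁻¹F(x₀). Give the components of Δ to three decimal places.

At (-3/2, -2): F = (-6.000, 40.000).
Jacobian J = [[2·x₁·x₂ + 1, x₁^2], [-4·x₂^2 + 5·x₂, -8·x₁·x₂ + 5·x₁ - 1]].
At the point, J = [[7.000, 2.250], [-26.000, -32.500]] (det J = -169.000).
Solving J·Δ = −F gives Δ = (0.621, 0.734).

(0.621, 0.734)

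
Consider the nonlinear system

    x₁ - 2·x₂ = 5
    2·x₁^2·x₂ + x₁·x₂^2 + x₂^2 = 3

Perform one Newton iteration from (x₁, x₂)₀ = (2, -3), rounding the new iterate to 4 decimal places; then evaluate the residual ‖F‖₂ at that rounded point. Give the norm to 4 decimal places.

At (2, -3): F = (3.0000, 0.0000).
Jacobian J = [[1, -2], [4·x₁·x₂ + x₂^2, 2·x₁^2 + 2·x₁·x₂ + 2·x₂]].
At the point, J = [[1.0000, -2.0000], [-15.0000, -10.0000]] (det J = -40.0000).
Solving J·Δ = −F gives Δ = (-0.7500, 1.1250).
Then the next iterate is (x₁, x₂)₁ = (1.2500, -1.8750).
Re-evaluating at (1.2500, -1.8750): F = (0.0000, -0.949219), so ‖F‖₂ = 0.9492.

0.9492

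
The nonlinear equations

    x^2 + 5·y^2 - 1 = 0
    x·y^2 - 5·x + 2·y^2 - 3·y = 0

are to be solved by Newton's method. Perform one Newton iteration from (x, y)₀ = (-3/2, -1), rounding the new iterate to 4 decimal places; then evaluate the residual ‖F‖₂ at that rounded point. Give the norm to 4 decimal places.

9.8339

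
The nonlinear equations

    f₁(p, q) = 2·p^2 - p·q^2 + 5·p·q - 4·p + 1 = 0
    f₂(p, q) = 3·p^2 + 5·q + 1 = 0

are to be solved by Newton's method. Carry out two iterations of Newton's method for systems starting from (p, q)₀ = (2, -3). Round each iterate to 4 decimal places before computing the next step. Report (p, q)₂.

At (2, -3): F = (-47.0000, -2.0000).
Jacobian J = [[4·p - q^2 + 5·q - 4, -2·p·q + 5·p], [6·p, 5]].
At the point, J = [[-20.0000, 22.0000], [12.0000, 5.0000]] (det J = -364.0000).
Solving J·Δ = −F gives Δ = (-0.5247, 1.6593).
Then the next iterate is (p, q)₁ = (1.4753, -1.3407).
Round to (1.4753, -1.3407) and repeat: F = (-13.089670, 0.826030), J = [[-6.599776, 11.332369], [8.8518, 5.0000]].
Δ = (-0.5612, 0.8283), so (p, q)₂ = (0.9141, -0.5124).

(0.9141, -0.5124)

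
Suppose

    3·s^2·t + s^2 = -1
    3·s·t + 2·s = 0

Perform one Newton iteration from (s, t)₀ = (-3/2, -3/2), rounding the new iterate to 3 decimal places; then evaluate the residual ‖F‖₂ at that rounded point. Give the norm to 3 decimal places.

1.329

At (-3/2, -3/2): F = (-6.875, 3.750).
Jacobian J = [[6·s·t + 2·s, 3·s^2], [3·t + 2, 3·s]].
At the point, J = [[10.500, 6.750], [-2.500, -4.500]] (det J = -30.375).
Solving J·Δ = −F gives Δ = (0.185, 0.730).
Then the next iterate is (s, t)₁ = (-1.315, -0.770).
Re-evaluating at (-1.315, -0.770): F = (-1.26528, 0.40765), so ‖F‖₂ = 1.329.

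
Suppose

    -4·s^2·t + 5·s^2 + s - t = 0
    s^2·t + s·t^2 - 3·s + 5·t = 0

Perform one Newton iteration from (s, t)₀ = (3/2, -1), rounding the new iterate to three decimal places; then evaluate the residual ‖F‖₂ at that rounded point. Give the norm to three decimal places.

10.523

At (3/2, -1): F = (22.750, -10.250).
Jacobian J = [[-8·s·t + 10·s + 1, -4·s^2 - 1], [2·s·t + t^2 - 3, s^2 + 2·s·t + 5]].
At the point, J = [[28.000, -10.000], [-5.000, 4.250]] (det J = 69.000).
Solving J·Δ = −F gives Δ = (0.084, 2.511).
Then the next iterate is (s, t)₁ = (1.584, 1.511).
Re-evaluating at (1.584, 1.511): F = (-2.54645, 10.21065), so ‖F‖₂ = 10.523.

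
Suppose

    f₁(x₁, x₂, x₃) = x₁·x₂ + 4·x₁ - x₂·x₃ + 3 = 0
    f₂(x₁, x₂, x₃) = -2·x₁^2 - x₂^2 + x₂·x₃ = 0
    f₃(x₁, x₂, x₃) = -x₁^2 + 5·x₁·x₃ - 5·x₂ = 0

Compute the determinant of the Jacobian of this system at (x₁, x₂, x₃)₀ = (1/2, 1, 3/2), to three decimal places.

-6.000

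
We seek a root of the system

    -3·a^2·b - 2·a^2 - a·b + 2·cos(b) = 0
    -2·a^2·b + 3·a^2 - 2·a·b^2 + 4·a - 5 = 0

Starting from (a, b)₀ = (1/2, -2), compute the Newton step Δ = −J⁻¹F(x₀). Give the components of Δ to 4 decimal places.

At (1/2, -2): F = (1.167706, -5.2500).
Jacobian J = [[-6·a·b - 4·a - b, -3·a^2 - a - 2·sin(b)], [-4·a·b + 6·a - 2·b^2 + 4, -2·a^2 - 4·a·b]].
At the point, J = [[6.0000, 0.568595], [3.0000, 3.5000]] (det J = 19.294215).
Solving J·Δ = −F gives Δ = (-0.3665, 1.8142).

(-0.3665, 1.8142)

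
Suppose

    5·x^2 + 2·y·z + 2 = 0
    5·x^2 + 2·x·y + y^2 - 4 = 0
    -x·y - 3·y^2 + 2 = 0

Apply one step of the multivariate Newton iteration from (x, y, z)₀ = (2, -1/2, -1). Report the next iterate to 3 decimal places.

At (2, -1/2, -1): F = (23.000, 14.250, 2.250).
Jacobian J = [[10·x, 2·z, 2·y], [10·x + 2·y, 2·x + 2·y, 0], [-y, -x - 6·y, 0]].
At the point, J = [[20.000, -2.000, -1.000], [19.000, 3.000, 0.000], [0.500, 1.000, 0.000]] (det J = -17.500).
Solving J·Δ = −F gives Δ = (-0.429, -2.036, 18.500).
Then the next iterate is (x, y, z)₁ = (1.571, -2.536, 17.500).

(1.571, -2.536, 17.500)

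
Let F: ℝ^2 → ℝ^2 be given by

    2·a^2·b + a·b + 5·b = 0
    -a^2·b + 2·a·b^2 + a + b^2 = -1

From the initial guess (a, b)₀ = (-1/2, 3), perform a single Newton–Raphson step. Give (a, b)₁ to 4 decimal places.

At (-1/2, 3): F = (15.0000, -0.2500).
Jacobian J = [[4·a·b + b, 2·a^2 + a + 5], [-2·a·b + 2·b^2 + 1, -a^2 + 4·a·b + 2·b]].
At the point, J = [[-3.0000, 5.0000], [22.0000, -0.2500]] (det J = -109.2500).
Solving J·Δ = −F gives Δ = (-0.0229, -3.0137).
Then the next iterate is (a, b)₁ = (-0.5229, -0.0137).

(-0.5229, -0.0137)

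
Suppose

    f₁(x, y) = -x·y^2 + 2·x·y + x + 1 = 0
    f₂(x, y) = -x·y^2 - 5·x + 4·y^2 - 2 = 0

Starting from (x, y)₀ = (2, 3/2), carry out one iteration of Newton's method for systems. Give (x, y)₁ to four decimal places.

(5.0000, 6.3750)

At (2, 3/2): F = (4.5000, -7.5000).
Jacobian J = [[-y^2 + 2·y + 1, -2·x·y + 2·x], [-y^2 - 5, -2·x·y + 8·y]].
At the point, J = [[1.7500, -2.0000], [-7.2500, 6.0000]] (det J = -4.0000).
Solving J·Δ = −F gives Δ = (3.0000, 4.8750).
Then the next iterate is (x, y)₁ = (5.0000, 6.3750).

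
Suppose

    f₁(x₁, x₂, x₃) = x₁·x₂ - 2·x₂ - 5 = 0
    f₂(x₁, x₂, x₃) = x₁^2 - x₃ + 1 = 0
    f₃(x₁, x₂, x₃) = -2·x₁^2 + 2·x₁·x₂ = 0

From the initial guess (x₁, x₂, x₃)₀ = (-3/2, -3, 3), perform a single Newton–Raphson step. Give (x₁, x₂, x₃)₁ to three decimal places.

At (-3/2, -3, 3): F = (5.500, 0.250, 4.500).
Jacobian J = [[x₂, x₁ - 2, 0], [2·x₁, 0, -1], [-4·x₁ + 2·x₂, 2·x₁, 0]].
At the point, J = [[-3.000, -3.500, 0.000], [-3.000, 0.000, -1.000], [0.000, -3.000, 0.000]] (det J = 9.000).
Solving J·Δ = −F gives Δ = (0.083, 1.500, 0.000).
Then the next iterate is (x₁, x₂, x₃)₁ = (-1.417, -1.500, 3.000).

(-1.417, -1.500, 3.000)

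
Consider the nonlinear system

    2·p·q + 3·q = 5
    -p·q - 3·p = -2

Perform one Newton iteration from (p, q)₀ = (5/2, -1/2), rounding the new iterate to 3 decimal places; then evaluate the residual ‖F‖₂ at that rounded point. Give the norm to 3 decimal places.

4.554

At (5/2, -1/2): F = (-9.000, -4.250).
Jacobian J = [[2·q, 2·p + 3], [-q - 3, -p]].
At the point, J = [[-1.000, 8.000], [-2.500, -2.500]] (det J = 22.500).
Solving J·Δ = −F gives Δ = (-2.511, 0.811).
Then the next iterate is (p, q)₁ = (-0.011, 0.311).
Re-evaluating at (-0.011, 0.311): F = (-4.07384, 2.03642), so ‖F‖₂ = 4.554.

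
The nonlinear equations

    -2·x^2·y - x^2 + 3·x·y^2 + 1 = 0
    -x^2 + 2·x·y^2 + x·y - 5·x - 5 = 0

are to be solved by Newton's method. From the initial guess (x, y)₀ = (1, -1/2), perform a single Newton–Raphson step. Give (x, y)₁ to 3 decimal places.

(-0.587, -0.388)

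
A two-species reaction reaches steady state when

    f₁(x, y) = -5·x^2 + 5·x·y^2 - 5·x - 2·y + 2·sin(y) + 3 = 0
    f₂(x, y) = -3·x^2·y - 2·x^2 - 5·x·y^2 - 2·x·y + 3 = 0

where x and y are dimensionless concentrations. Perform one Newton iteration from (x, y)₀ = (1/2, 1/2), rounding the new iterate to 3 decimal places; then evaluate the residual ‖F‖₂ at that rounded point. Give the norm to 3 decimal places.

0.197

At (1/2, 1/2): F = (-0.16615, 1.000).
Jacobian J = [[-10·x + 5·y^2 - 5, 10·x·y + 2·cos(y) - 2], [-6·x·y - 4·x - 5·y^2 - 2·y, -3·x^2 - 10·x·y - 2·x]].
At the point, J = [[-8.750, 2.25517], [-5.750, -4.250]] (det J = 50.15470).
Solving J·Δ = −F gives Δ = (0.031, 0.194).
Then the next iterate is (x, y)₁ = (0.531, 0.694).
Re-evaluating at (0.531, 0.694): F = (0.10517, -0.16674), so ‖F‖₂ = 0.197.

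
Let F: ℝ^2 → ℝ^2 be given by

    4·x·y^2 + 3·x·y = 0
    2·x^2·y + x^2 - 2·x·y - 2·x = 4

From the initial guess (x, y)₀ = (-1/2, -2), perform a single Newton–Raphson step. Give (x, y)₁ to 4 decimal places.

(1.2071, -3.8571)

At (-1/2, -2): F = (-5.0000, -5.7500).
Jacobian J = [[4·y^2 + 3·y, 8·x·y + 3·x], [4·x·y + 2·x - 2·y - 2, 2·x^2 - 2·x]].
At the point, J = [[10.0000, 6.5000], [5.0000, 1.5000]] (det J = -17.5000).
Solving J·Δ = −F gives Δ = (1.7071, -1.8571).
Then the next iterate is (x, y)₁ = (1.2071, -3.8571).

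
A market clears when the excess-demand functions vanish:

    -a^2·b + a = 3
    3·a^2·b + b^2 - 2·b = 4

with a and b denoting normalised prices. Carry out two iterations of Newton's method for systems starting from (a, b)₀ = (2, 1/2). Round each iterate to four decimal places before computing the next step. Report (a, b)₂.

(5.1293, 0.4938)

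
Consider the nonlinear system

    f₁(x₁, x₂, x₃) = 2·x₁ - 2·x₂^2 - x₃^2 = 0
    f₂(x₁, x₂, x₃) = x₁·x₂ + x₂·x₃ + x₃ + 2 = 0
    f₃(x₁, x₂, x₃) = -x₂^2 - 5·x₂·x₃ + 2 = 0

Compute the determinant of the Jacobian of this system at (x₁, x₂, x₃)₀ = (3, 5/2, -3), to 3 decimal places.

J = [[2, -4·x₂, -2·x₃], [x₂, x₁ + x₃, x₂ + 1], [0, -2·x₂ - 5·x₃, -5·x₂]].
At the point, J = [[2.000, -10.000, 6.000], [2.500, 0.000, 3.500], [0.000, 10.000, -12.500]].
det J = -232.500.

-232.500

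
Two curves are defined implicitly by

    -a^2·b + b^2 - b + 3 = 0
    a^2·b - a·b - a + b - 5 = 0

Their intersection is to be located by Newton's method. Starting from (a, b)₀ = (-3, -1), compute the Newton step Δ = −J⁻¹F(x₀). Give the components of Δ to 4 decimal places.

(0.3333, 1.0000)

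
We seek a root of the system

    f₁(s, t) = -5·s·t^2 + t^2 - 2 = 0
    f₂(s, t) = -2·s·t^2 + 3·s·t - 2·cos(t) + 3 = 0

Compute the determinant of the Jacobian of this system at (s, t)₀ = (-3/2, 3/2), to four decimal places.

J = [[-5·t^2, -10·s·t + 2·t], [-2·t^2 + 3·t, -4·s·t + 3·s + 2·sin(t)]].
At the point, J = [[-11.2500, 25.5000], [0.0000, 6.494990]].
det J = -73.0686.

-73.0686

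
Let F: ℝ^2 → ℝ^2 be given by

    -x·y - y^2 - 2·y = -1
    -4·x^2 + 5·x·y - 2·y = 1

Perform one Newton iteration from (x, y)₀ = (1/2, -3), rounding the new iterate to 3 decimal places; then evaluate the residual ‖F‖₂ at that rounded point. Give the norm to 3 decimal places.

0.393

At (1/2, -3): F = (-0.500, -3.500).
Jacobian J = [[-y, -x - 2·y - 2], [-8·x + 5·y, 5·x - 2]].
At the point, J = [[3.000, 3.500], [-19.000, 0.500]] (det J = 68.000).
Solving J·Δ = −F gives Δ = (-0.176, 0.294).
Then the next iterate is (x, y)₁ = (0.324, -2.706).
Re-evaluating at (0.324, -2.706): F = (-0.03369, -0.39162), so ‖F‖₂ = 0.393.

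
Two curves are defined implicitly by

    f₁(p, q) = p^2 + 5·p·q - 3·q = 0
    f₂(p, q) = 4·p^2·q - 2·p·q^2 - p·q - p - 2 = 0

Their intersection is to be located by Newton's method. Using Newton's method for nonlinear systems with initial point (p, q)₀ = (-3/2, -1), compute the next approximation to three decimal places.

(-1.114, -0.080)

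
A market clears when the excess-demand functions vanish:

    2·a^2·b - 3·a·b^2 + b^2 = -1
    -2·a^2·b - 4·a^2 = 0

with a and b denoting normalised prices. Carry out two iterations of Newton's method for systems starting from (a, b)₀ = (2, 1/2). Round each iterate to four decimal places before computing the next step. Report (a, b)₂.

At (2, 1/2): F = (3.7500, -20.0000).
Jacobian J = [[4·a·b - 3·b^2, 2·a^2 - 6·a·b + 2·b], [-4·a·b - 8·a, -2·a^2]].
At the point, J = [[3.2500, 3.0000], [-20.0000, -8.0000]] (det J = 34.0000).
Solving J·Δ = −F gives Δ = (-0.8824, -0.2941).
Then the next iterate is (a, b)₁ = (1.1176, 0.2059).
Round to (1.1176, 0.2059) and repeat: F = (1.414604, -5.510469), J = [[0.793271, 1.529176], [-9.861255, -2.498060]].
Δ = (-0.3735, -0.7313), so (a, b)₂ = (0.7441, -0.5254).

(0.7441, -0.5254)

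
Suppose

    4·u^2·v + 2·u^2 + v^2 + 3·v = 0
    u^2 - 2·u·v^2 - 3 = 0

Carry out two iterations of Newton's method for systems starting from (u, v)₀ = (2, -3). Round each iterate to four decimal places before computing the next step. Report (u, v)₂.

(0.9082, -1.0463)

At (2, -3): F = (-40.0000, -35.0000).
Jacobian J = [[8·u·v + 4·u, 4·u^2 + 2·v + 3], [2·u - 2·v^2, -4·u·v]].
At the point, J = [[-40.0000, 13.0000], [-14.0000, 24.0000]] (det J = -778.0000).
Solving J·Δ = −F gives Δ = (-0.6491, 1.0797).
Then the next iterate is (u, v)₁ = (1.3509, -1.9203).
Round to (1.3509, -1.9203) and repeat: F = (-12.441145, -11.138097), J = [[-15.349466, 6.459123], [-4.673304, 10.376533]].
Δ = (-0.4427, 0.8740), so (u, v)₂ = (0.9082, -1.0463).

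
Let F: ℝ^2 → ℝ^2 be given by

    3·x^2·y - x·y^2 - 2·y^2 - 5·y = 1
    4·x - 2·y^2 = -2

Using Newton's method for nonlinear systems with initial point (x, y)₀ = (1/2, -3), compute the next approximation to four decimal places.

(0.5830, -1.8610)

At (1/2, -3): F = (-10.7500, -14.0000).
Jacobian J = [[6·x·y - y^2, 3·x^2 - 2·x·y - 4·y - 5], [4, -4·y]].
At the point, J = [[-18.0000, 10.7500], [4.0000, 12.0000]] (det J = -259.0000).
Solving J·Δ = −F gives Δ = (0.0830, 1.1390).
Then the next iterate is (x, y)₁ = (0.5830, -1.8610).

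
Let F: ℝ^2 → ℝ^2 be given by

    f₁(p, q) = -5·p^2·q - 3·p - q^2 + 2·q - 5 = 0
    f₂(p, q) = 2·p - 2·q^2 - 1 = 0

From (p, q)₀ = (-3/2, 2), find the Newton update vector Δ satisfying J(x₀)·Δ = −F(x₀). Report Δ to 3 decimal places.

At (-3/2, 2): F = (-23.000, -12.000).
Jacobian J = [[-10·p·q - 3, -5·p^2 - 2·q + 2], [2, -4·q]].
At the point, J = [[27.000, -13.250], [2.000, -8.000]] (det J = -189.500).
Solving J·Δ = −F gives Δ = (0.132, -1.467).

(0.132, -1.467)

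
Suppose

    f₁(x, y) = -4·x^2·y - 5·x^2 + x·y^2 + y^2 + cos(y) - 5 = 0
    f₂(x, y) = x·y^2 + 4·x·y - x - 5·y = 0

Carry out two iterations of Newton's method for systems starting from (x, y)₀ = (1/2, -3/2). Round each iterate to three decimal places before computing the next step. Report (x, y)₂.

(1.464, -1.331)

At (1/2, -3/2): F = (-1.30426, 5.125).
Jacobian J = [[-8·x·y - 10·x + y^2, -4·x^2 + 2·x·y + 2·y - sin(y)], [y^2 + 4·y - 1, 2·x·y + 4·x - 5]].
At the point, J = [[3.250, -4.50251], [-4.750, -4.500]] (det J = -36.01190).
Solving J·Δ = −F gives Δ = (0.804, 0.290).
Then the next iterate is (x, y)₁ = (1.304, -1.210).
Round to (1.304, -1.210) and repeat: F = (-1.54576, 0.34383), J = [[1.04682, -11.44173], [-4.37590, -2.93968]].
Δ = (0.160, -0.121), so (x, y)₂ = (1.464, -1.331).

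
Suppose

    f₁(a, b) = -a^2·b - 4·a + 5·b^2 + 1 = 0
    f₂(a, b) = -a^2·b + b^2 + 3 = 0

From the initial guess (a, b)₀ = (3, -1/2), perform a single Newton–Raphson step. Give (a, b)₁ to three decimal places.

At (3, -1/2): F = (-5.250, 7.750).
Jacobian J = [[-2·a·b - 4, -a^2 + 10·b], [-2·a·b, -a^2 + 2·b]].
At the point, J = [[-1.000, -14.000], [3.000, -10.000]] (det J = 52.000).
Solving J·Δ = −F gives Δ = (-3.096, -0.154).
Then the next iterate is (a, b)₁ = (-0.096, -0.654).

(-0.096, -0.654)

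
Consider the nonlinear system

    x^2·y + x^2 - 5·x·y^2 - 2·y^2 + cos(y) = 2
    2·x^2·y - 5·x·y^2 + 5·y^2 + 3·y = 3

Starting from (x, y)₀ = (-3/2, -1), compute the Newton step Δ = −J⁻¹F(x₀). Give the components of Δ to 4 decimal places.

At (-3/2, -1): F = (4.040302, 2.0000).
Jacobian J = [[2·x·y + 2·x - 5·y^2, x^2 - 10·x·y - 4·y - sin(y)], [4·x·y - 5·y^2, 2·x^2 - 10·x·y + 10·y + 3]].
At the point, J = [[-5.0000, -7.908529], [1.0000, -17.5000]] (det J = 95.408529).
Solving J·Δ = −F gives Δ = (0.5753, 0.1472).

(0.5753, 0.1472)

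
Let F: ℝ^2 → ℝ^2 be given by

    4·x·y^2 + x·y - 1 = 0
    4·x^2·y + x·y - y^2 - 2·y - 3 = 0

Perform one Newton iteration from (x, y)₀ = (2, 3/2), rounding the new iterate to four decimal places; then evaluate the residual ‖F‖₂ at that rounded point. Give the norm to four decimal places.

7.2743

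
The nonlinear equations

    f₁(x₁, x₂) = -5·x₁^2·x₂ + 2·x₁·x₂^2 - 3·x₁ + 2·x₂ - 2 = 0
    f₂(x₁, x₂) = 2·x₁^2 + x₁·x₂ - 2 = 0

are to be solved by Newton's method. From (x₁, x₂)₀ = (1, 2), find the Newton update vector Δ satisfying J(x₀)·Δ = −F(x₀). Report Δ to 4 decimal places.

At (1, 2): F = (-3.0000, 2.0000).
Jacobian J = [[-10·x₁·x₂ + 2·x₂^2 - 3, -5·x₁^2 + 4·x₁·x₂ + 2], [4·x₁ + x₂, x₁]].
At the point, J = [[-15.0000, 5.0000], [6.0000, 1.0000]] (det J = -45.0000).
Solving J·Δ = −F gives Δ = (-0.2889, -0.2667).

(-0.2889, -0.2667)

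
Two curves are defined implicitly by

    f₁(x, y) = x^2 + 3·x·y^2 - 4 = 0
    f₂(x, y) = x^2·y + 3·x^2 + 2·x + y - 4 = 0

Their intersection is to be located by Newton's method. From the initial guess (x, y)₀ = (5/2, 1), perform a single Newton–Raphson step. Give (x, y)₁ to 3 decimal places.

(1.271, 1.006)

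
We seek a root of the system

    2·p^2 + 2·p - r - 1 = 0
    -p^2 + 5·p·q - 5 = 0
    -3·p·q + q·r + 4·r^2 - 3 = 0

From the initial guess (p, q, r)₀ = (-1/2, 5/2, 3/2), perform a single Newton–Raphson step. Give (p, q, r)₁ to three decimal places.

(4.534, 25.086, -1.500)

At (-1/2, 5/2, 3/2): F = (-3.000, -11.500, 13.500).
Jacobian J = [[4·p + 2, 0, -1], [-2·p + 5·q, 5·p, 0], [-3·q, -3·p + r, q + 8·r]].
At the point, J = [[0.000, 0.000, -1.000], [13.500, -2.500, 0.000], [-7.500, 3.000, 14.500]] (det J = -21.750).
Solving J·Δ = −F gives Δ = (5.034, 22.586, -3.000).
Then the next iterate is (p, q, r)₁ = (4.534, 25.086, -1.500).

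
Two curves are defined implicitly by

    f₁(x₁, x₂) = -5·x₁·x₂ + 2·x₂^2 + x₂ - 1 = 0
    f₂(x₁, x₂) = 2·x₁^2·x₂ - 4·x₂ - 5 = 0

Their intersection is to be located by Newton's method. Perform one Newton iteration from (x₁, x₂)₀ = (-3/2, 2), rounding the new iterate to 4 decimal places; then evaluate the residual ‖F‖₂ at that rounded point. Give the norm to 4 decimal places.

4.6551

At (-3/2, 2): F = (24.0000, -4.0000).
Jacobian J = [[-5·x₂, -5·x₁ + 4·x₂ + 1], [4·x₁·x₂, 2·x₁^2 - 4]].
At the point, J = [[-10.0000, 16.5000], [-12.0000, 0.5000]] (det J = 193.0000).
Solving J·Δ = −F gives Δ = (-0.4041, -1.6995).
Then the next iterate is (x₁, x₂)₁ = (-1.9041, 0.3005).
Re-evaluating at (-1.9041, 0.3005): F = (2.342011, -4.023016), so ‖F‖₂ = 4.6551.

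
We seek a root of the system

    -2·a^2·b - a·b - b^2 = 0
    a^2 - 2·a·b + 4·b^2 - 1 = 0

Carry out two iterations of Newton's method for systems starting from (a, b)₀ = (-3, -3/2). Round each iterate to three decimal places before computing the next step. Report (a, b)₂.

At (-3, -3/2): F = (20.250, 8.000).
Jacobian J = [[-4·a·b - b, -2·a^2 - a - 2·b], [2·a - 2·b, -2·a + 8·b]].
At the point, J = [[-16.500, -12.000], [-3.000, -6.000]] (det J = 63.000).
Solving J·Δ = −F gives Δ = (0.405, 1.131).
Then the next iterate is (a, b)₁ = (-2.595, -0.369).
Round to (-2.595, -0.369) and repeat: F = (3.87599, 4.36356), J = [[-3.46122, -10.13505], [-4.452, 2.238]].
Δ = (1.001, 0.041), so (a, b)₂ = (-1.594, -0.328).

(-1.594, -0.328)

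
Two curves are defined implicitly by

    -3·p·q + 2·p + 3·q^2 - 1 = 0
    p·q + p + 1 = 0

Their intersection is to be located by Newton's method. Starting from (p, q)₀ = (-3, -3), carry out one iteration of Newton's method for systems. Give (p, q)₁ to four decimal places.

(-1.3529, -1.7647)

At (-3, -3): F = (-7.0000, 7.0000).
Jacobian J = [[-3·q + 2, -3·p + 6·q], [q + 1, p]].
At the point, J = [[11.0000, -9.0000], [-2.0000, -3.0000]] (det J = -51.0000).
Solving J·Δ = −F gives Δ = (1.6471, 1.2353).
Then the next iterate is (p, q)₁ = (-1.3529, -1.7647).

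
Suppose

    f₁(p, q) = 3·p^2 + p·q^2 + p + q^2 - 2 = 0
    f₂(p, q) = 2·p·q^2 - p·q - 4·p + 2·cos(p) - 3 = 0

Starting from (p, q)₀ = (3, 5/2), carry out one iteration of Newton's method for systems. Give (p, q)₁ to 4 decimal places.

(0.9369, 2.4547)

At (3, 5/2): F = (53.0000, 13.020015).
Jacobian J = [[6·p + q^2 + 1, 2·p·q + 2·q], [2·q^2 - q - 2·sin(p) - 4, 4·p·q - p]].
At the point, J = [[25.2500, 20.0000], [5.717760, 27.0000]] (det J = 567.394800).
Solving J·Δ = −F gives Δ = (-2.0631, -0.0453).
Then the next iterate is (p, q)₁ = (0.9369, 2.4547).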